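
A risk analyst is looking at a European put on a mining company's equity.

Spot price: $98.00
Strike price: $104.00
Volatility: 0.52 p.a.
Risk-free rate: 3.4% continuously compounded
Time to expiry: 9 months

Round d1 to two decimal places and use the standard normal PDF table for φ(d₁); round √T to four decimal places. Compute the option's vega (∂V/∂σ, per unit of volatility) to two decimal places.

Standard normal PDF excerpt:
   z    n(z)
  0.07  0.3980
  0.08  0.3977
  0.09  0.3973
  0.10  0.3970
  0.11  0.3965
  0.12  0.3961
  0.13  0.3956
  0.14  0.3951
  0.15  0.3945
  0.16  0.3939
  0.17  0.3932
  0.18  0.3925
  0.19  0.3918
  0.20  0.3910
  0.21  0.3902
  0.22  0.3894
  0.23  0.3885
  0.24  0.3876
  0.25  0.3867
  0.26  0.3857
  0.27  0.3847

σ√T = 0.52 × 0.8660 = 0.4503
d₁ = [ln(98/104) + (0.034 + 0.52²/2)·0.75] / 0.4503 = [-0.0594 + 0.1269] / 0.4503 = 0.1498 which rounds to 0.15
√T = √0.75 = 0.8660
φ(d₁) = φ(0.15) = 0.3945
vega = S·φ(d₁)·√T = 98·0.3945·0.8660 = 33.4804

33.48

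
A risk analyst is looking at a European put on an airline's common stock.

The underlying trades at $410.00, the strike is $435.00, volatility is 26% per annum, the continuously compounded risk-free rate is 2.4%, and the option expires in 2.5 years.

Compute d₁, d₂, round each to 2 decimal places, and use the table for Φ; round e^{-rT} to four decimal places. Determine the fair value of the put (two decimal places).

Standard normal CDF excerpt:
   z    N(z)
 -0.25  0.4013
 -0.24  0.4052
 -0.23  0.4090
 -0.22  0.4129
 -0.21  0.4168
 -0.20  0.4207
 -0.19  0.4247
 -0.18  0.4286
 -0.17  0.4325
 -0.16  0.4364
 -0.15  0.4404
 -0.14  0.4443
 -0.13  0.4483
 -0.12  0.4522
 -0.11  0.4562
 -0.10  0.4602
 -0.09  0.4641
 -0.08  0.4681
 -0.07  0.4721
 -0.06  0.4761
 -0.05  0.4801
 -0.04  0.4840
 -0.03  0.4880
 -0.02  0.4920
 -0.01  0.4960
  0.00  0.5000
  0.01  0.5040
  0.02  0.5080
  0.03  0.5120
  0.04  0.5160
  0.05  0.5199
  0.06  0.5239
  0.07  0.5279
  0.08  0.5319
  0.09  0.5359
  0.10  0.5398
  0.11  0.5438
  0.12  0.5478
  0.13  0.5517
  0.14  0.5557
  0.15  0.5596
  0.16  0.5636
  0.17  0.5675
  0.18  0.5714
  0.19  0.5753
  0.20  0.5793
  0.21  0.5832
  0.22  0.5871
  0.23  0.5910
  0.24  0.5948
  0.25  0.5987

$66.44

T = 2.5;  σ√T = 0.4111
d₁ = [ln(410/435) + (0.024 + ½·0.26²)·2.5] / (σ√T) = (-0.0592 + 0.1445) / 0.4111 = 0.2075 ≈ 0.21
d₂ = 0.2075 − 0.4111 = -0.2036 ≈ -0.20
e^(−rT) = e^(−0.024·2.5) = 0.9418
N(−d₂) = N(0.20) = 0.5793;  N(−d₁) = N(-0.21) = 0.4168
P = 435·0.9418·0.5793 − 410·0.4168 = 237.3294 − 170.8880 = 66.4414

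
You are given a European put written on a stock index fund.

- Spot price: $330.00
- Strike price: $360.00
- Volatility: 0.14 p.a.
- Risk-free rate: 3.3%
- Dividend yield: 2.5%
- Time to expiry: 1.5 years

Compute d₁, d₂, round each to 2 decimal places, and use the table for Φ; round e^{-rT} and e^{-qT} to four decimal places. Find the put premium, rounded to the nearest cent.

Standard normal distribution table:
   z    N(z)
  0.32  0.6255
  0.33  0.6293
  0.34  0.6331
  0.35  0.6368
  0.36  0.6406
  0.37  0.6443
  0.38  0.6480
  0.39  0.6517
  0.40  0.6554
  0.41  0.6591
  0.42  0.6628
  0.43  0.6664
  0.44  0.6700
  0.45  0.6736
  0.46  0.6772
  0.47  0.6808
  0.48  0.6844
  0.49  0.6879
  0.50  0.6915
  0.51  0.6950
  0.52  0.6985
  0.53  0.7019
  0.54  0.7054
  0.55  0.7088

σ√T = 0.14·√1.5 = 0.1715
d₁ = [ln(330/360) + (0.033 − 0.025 + 0.14²/2)·1.5] / 0.1715 = [-0.0870 + 0.0267] / 0.1715 = -0.3517 ⇒ -0.35
d₂ = d₁ − σ√T = -0.3517 − 0.1715 = -0.5232 ⇒ -0.52
e^(−qT) = e^(−0.025·1.5) = 0.9632;  e^(−rT) = e^(−0.033·1.5) = 0.9517
N(−d₂) = N(0.52) = 0.6985;  N(−d₁) = N(0.35) = 0.6368
P = 360·0.9517·0.6985 − 330·0.9632·0.6368 = 239.3145 − 202.4107 = 36.9038

$36.90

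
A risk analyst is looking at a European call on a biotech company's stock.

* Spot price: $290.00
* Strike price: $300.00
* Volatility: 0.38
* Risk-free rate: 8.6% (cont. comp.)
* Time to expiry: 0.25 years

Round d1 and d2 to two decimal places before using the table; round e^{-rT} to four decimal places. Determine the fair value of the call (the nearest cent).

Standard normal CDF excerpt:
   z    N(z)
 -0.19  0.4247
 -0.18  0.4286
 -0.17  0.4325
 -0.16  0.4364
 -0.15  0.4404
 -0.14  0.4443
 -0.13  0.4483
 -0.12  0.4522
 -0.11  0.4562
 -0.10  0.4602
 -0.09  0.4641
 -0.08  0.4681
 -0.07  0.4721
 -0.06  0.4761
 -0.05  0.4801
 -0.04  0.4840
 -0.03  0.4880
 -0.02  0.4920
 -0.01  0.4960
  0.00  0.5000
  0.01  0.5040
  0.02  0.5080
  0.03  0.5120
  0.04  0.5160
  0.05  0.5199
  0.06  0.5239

$20.35

σ√T = 0.38 × 0.5000 = 0.1900
d₁ = [ln(290/300) + (0.086 + ½·0.38²)·0.25] / (σ√T) = (-0.0339 + 0.0396) / 0.1900 = 0.0297 → 0.03
d₂ = 0.0297 − 0.1900 = -0.1603 → -0.16
e^(−rT) = e^(−0.086·0.25) = 0.9787
N(d₁) = N(0.03) = 0.5120;  N(d₂) = N(-0.16) = 0.4364
C = 290·0.5120 − 300·0.9787·0.4364 = 148.4800 − 128.1314 = 20.3486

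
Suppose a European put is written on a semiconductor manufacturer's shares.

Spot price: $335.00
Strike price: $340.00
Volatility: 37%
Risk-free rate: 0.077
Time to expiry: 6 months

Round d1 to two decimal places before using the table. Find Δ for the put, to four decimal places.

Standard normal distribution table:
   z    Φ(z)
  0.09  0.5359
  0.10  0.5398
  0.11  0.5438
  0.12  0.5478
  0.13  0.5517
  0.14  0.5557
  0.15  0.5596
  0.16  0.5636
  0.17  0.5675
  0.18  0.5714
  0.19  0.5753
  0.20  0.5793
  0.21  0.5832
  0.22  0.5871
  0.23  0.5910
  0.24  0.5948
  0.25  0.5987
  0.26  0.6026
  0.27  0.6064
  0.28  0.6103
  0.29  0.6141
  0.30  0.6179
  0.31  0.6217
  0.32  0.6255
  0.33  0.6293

-0.4129

σ√T = 0.37 × 0.7071 = 0.2616
ln(S/K) + (r + σ²/2)T = ln(335/340) + (0.077 + 0.37²/2)·0.5 = -0.0148 + 0.0727 = 0.0579
d₁ = 0.0579 / 0.2616 = 0.2213 which rounds to 0.22
N(d₁) = N(0.22) = 0.5871
Δ_put = N(d₁) − 1 = 0.5871 − 1 = -0.4129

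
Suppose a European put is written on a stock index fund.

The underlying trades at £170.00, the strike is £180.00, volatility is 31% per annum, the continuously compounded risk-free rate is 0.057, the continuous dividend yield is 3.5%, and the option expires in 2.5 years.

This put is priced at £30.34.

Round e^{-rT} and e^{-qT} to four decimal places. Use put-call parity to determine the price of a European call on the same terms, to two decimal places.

£30.00

exp(−qT) = exp(−0.035·2.5) = 0.9162;  exp(−rT) = exp(−0.057·2.5) = 0.8672
Put-call parity: C − P = S·e^(−qT) − K·e^(−rT) = 170·0.9162 − 180·0.8672 = 155.7540 − 156.0960 = -0.3420
C = P + (C − P) = 30.34 + (-0.3420) = 29.9980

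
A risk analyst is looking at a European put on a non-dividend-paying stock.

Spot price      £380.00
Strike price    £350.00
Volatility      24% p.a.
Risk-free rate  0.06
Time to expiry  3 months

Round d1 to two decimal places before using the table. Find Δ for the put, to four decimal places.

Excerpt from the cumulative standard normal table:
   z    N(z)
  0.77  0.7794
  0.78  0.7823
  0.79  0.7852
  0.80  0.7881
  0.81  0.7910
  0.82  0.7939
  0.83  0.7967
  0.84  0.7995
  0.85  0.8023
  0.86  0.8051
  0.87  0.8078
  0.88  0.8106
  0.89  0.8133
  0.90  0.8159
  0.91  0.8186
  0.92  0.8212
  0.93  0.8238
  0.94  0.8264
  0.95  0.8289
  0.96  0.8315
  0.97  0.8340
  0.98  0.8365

-0.1922

σ√T = 0.24 × 0.5000 = 0.1200
d₁ = [ln(380/350) + (0.06 + 0.24²/2)·0.25] / 0.1200 = [0.0822 + 0.0222] / 0.1200 = 0.8703 which rounds to 0.87
N(d₁) = N(0.87) = 0.8078
Δ_put = N(d₁) − 1 = 0.8078 − 1 = -0.1922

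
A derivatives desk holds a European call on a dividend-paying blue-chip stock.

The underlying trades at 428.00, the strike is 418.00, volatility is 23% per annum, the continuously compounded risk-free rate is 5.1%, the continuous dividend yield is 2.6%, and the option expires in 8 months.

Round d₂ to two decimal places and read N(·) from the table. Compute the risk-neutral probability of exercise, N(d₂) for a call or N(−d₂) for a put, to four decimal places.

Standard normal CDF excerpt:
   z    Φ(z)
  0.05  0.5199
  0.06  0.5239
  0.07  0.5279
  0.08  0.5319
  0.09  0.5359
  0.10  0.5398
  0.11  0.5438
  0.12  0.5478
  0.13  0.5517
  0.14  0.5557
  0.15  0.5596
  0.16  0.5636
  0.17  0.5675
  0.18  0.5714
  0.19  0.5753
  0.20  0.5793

σ√T = 0.23·√0.6667 = 0.1878
d₁ = [ln(428/418) + (0.051 − 0.026 + 0.23²/2)·0.6667] / 0.1878 = [0.0236 + 0.0343] / 0.1878 = 0.3085 ≈ 0.31
d₂ = d₁ − σ√T = 0.3085 − 0.1878 = 0.1207 ≈ 0.12
Risk-neutral Pr[S_T > K] = N(d₂) = N(0.12) = 0.5478

0.5478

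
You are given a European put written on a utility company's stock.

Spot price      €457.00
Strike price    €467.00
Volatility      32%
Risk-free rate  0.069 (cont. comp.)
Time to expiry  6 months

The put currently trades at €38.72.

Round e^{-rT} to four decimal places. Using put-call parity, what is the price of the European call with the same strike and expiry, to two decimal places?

€44.55

e^(−rT) = e^(−0.069·0.5) = 0.9661
Put-call parity: C − P = S − K·e^(−rT) = 457 − 467·0.9661 = 457 − 451.1687 = 5.8313
C = P + (C − P) = 38.72 + (5.8313) = 44.5513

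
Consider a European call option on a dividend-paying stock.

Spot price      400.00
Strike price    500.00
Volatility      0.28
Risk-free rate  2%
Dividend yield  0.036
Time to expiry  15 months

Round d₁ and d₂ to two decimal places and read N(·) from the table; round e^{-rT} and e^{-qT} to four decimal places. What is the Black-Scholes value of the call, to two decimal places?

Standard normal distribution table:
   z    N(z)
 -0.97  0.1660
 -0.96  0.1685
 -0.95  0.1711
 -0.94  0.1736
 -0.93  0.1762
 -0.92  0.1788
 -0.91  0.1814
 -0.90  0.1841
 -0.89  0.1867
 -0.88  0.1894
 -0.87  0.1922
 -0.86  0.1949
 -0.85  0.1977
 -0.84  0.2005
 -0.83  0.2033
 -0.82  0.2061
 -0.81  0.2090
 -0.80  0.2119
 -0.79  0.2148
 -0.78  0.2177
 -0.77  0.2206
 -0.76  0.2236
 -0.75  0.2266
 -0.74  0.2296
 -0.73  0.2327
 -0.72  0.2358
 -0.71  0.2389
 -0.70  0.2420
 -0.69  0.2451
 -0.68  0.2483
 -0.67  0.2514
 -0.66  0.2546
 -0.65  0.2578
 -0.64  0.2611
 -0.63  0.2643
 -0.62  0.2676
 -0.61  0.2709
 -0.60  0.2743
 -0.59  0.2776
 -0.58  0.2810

σ√T = 0.28 × 1.1180 = 0.3130
d₁ = [ln(400/500) + (0.02 − 0.036 + ½·0.28²)·1.25] / (σ√T) = (-0.2231 + 0.0290) / 0.3130 = -0.6202 ≈ -0.62
d₂ = -0.6202 − 0.3130 = -0.9332 ≈ -0.93
exp(−qT) = exp(−0.036·1.25) = 0.9560;  exp(−rT) = exp(−0.02·1.25) = 0.9753
N(d₁) = N(-0.62) = 0.2676;  N(d₂) = N(-0.93) = 0.1762
C = 400·0.9560·0.2676 − 500·0.9753·0.1762 = 102.3302 − 85.9239 = 16.4063

16.41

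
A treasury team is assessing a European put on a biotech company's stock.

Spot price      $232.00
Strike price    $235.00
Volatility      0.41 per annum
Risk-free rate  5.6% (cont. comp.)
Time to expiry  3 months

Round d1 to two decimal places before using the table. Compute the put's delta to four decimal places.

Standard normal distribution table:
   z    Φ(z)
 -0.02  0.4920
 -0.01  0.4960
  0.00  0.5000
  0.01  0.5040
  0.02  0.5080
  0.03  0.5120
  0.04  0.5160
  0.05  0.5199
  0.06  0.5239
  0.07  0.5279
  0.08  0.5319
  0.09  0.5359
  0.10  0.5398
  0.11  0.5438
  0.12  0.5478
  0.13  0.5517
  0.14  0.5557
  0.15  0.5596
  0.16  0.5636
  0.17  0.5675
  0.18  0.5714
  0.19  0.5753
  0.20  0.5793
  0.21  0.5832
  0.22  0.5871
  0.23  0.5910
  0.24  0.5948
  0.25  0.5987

σ√T = 0.41 × 0.5000 = 0.2050
d₁ = [ln(232/235) + (0.056 + 0.41²/2)·0.25] / 0.2050 = [-0.0128 + 0.0350] / 0.2050 = 0.1081 → 0.11
N(d₁) = N(0.11) = 0.5438
Δ_put = N(d₁) − 1 = 0.5438 − 1 = -0.4562

-0.4562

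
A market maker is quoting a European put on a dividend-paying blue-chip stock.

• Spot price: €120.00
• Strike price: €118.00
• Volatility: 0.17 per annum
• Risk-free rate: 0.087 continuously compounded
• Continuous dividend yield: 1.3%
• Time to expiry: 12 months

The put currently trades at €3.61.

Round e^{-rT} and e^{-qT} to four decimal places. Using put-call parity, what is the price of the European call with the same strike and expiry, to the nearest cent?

€13.89

e^(−qT) = e^(−0.013·1) = 0.9871;  e^(−rT) = e^(−0.087·1) = 0.9167
Put-call parity: C − P = S·e^(−qT) − K·e^(−rT) = 120·0.9871 − 118·0.9167 = 118.4520 − 108.1706 = 10.2814
C = P + (C − P) = 3.61 + (10.2814) = 13.8914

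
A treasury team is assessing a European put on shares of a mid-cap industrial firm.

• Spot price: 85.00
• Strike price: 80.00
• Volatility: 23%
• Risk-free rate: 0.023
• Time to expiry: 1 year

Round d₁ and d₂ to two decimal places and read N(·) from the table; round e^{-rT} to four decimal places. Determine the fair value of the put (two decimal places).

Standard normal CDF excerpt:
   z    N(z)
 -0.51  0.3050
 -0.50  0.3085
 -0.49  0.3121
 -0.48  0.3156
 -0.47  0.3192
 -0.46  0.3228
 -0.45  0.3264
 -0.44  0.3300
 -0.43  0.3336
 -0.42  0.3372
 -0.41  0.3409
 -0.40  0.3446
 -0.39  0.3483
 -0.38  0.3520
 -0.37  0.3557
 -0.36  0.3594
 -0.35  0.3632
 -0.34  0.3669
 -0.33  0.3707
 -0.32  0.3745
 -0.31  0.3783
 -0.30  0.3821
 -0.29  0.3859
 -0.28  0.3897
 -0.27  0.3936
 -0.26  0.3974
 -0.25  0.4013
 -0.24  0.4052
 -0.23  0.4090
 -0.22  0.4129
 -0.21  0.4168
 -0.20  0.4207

T = 1;  σ√T = 0.2300
d₁ = [ln(85/80) + (0.023 + ½·0.23²)·1] / (σ√T) = (0.0606 + 0.0495) / 0.2300 = 0.4786 ≈ 0.48
d₂ = 0.4786 − 0.2300 = 0.2486 ≈ 0.25
exp(−rT) = exp(−0.023·1) = 0.9773
N(−d₂) = N(-0.25) = 0.4013;  N(−d₁) = N(-0.48) = 0.3156
P = 80·0.9773·0.4013 − 85·0.3156 = 31.3752 − 26.8260 = 4.5492

4.55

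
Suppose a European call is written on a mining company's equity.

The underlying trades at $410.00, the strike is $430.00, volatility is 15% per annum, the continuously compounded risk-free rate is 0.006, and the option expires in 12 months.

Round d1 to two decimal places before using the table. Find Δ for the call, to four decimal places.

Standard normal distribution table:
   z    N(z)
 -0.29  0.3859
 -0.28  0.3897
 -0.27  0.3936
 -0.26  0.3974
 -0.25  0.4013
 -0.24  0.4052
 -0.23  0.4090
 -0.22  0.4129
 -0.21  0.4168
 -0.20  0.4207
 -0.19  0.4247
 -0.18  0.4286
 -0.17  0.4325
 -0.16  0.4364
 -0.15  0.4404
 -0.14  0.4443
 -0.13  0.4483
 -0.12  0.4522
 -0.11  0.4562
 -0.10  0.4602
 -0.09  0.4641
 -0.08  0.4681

T = 1;  σ√T = 0.1500
ln(S/K) + (r + σ²/2)T = ln(410/430) + (0.006 + 0.15²/2)·1 = -0.0476 + 0.0173 = -0.0304
d₁ = -0.0304 / 0.1500 = -0.2025 ≈ -0.20
N(d₁) = N(-0.20) = 0.4207
Δ_call = N(d₁) = 0.4207

0.4207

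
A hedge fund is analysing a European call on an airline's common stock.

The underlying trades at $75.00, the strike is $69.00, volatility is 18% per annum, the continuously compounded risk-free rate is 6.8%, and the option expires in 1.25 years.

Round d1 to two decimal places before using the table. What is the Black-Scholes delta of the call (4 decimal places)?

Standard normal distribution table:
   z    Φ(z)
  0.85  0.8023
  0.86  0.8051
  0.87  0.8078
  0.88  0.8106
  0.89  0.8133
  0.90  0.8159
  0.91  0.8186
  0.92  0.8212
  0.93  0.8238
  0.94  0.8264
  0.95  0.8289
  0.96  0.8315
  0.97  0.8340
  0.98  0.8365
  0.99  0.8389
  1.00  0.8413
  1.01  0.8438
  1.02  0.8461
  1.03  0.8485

0.8264

T = 1.25;  σ√T = 0.2012
d₁ = [ln(75/69) + (0.068 + ½·0.18²)·1.25] / (σ√T) = (0.0834 + 0.1052) / 0.2012 = 0.9373 → 0.94
N(d₁) = N(0.94) = 0.8264
Δ_call = N(d₁) = 0.8264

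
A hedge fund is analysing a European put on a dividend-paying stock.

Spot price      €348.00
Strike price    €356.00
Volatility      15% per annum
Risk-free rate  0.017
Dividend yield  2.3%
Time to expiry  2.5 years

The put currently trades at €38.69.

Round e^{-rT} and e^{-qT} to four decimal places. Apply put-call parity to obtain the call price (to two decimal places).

e^(−qT) = e^(−0.023·2.5) = 0.9441;  e^(−rT) = e^(−0.017·2.5) = 0.9584
Put-call parity: C − P = S·e^(−qT) − K·e^(−rT) = 348·0.9441 − 356·0.9584 = 328.5468 − 341.1904 = -12.6436
C = P + (C − P) = 38.69 + (-12.6436) = 26.0464

€26.05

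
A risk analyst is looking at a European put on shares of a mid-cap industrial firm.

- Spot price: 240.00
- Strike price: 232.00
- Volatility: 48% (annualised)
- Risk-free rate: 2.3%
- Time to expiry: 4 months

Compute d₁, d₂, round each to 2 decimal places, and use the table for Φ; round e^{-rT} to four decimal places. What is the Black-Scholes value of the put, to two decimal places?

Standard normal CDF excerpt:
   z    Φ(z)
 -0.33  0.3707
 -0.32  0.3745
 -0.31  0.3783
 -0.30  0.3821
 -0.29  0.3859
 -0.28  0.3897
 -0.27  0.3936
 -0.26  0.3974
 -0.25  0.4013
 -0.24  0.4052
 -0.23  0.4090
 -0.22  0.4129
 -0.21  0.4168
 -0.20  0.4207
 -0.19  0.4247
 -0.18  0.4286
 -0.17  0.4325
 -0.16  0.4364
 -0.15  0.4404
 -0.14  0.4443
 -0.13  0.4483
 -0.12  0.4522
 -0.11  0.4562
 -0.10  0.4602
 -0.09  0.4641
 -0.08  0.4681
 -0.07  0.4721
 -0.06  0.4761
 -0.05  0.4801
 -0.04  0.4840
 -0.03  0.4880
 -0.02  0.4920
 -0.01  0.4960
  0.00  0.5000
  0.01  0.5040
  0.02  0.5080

21.58

σ√T = 0.48·√0.3333 = 0.2771
ln(S/K) + (r + σ²/2)T = ln(240/232) + (0.023 + 0.48²/2)·0.3333 = 0.0339 + 0.0461 = 0.0800
d₁ = 0.0800 / 0.2771 = 0.2886 ≈ 0.29
d₂ = d₁ − σ√T = 0.2886 − 0.2771 = 0.0114 ≈ 0.01
exp(−rT) = exp(−0.023·0.3333) = 0.9924
N(−d₂) = N(-0.01) = 0.4960;  N(−d₁) = N(-0.29) = 0.3859
P = 232·0.9924·0.4960 − 240·0.3859 = 114.1975 − 92.6160 = 21.5815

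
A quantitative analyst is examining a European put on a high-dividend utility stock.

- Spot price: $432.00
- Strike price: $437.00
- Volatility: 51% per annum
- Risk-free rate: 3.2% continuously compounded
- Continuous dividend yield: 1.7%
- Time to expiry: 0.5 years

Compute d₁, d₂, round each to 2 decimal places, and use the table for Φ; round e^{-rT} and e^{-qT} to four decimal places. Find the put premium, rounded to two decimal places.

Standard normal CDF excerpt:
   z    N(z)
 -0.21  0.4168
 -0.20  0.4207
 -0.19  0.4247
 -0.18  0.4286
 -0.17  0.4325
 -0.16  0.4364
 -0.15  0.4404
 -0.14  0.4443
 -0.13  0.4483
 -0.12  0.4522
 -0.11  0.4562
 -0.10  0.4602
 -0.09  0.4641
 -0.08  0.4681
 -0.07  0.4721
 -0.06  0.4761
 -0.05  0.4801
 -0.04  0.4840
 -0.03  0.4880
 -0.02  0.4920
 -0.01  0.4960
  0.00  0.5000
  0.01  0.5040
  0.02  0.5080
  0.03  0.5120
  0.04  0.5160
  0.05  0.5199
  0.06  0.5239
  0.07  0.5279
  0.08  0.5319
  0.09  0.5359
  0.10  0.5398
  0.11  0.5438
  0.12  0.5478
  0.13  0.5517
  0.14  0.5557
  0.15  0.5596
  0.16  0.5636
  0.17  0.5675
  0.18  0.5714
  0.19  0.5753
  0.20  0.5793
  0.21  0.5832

$62.16

σ√T = 0.51·√0.5 = 0.3606
d₁ = [ln(432/437) + (0.032 − 0.017 + 0.51²/2)·0.5] / 0.3606 = [-0.0115 + 0.0725] / 0.3606 = 0.1692 → 0.17
d₂ = d₁ − σ√T = 0.1692 − 0.3606 = -0.1914 → -0.19
exp(−qT) = exp(−0.017·0.5) = 0.9915;  exp(−rT) = exp(−0.032·0.5) = 0.9841
P = 437·0.9841·N(0.19) − 432·0.9915·N(-0.17) = 437·0.9841·0.5753 − 432·0.9915·0.4325 = 247.4087 − 185.2519 = 62.1569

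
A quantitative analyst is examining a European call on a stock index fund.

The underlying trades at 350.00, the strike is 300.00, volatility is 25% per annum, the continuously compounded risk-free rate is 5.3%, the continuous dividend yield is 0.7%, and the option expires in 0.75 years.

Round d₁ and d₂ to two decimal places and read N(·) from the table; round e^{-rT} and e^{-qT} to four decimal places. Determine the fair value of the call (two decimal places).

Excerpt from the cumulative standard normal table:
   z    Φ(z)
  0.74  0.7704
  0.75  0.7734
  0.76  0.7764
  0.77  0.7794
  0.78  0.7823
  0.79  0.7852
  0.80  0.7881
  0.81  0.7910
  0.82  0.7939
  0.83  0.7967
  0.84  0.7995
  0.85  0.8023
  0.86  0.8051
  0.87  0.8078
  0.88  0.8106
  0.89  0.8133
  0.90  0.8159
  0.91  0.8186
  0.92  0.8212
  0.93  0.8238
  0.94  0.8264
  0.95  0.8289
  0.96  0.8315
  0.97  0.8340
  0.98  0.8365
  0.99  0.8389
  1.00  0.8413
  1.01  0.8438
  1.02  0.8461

67.42

σ√T = 0.25 × 0.8660 = 0.2165
d₁ = [ln(350/300) + (0.053 − 0.007 + 0.25²/2)·0.75] / 0.2165 = [0.1542 + 0.0579] / 0.2165 = 0.9796 which rounds to 0.98
d₂ = d₁ − σ√T = 0.9796 − 0.2165 = 0.7631 which rounds to 0.76
e^(−qT) = e^(−0.007·0.75) = 0.9948;  e^(−rT) = e^(−0.053·0.75) = 0.9610
N(d₁) = N(0.98) = 0.8365;  N(d₂) = N(0.76) = 0.7764
C = 350·0.9948·0.8365 − 300·0.9610·0.7764 = 291.2526 − 223.8361 = 67.4164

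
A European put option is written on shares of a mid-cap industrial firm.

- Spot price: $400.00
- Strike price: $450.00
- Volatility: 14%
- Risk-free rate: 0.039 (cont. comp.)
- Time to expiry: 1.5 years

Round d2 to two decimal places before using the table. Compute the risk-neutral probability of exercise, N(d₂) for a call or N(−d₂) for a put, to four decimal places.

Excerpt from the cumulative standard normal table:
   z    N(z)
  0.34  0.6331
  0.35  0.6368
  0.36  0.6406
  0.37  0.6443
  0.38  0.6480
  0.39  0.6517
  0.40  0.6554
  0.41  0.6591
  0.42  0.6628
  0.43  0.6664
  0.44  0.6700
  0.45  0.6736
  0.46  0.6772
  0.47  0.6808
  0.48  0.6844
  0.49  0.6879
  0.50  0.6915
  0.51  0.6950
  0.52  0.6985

T = 1.5;  σ√T = 0.1715
ln(S/K) + (r + σ²/2)T = ln(400/450) + (0.039 + 0.14²/2)·1.5 = -0.1178 + 0.0732 = -0.0446
d₁ = -0.0446 / 0.1715 = -0.2600 ≈ -0.26
d₂ = d₁ − σ√T = -0.2600 − 0.1715 = -0.4315 ≈ -0.43
Risk-neutral Pr[S_T < K] = N(−d₂) = N(0.43) = 0.6664

0.6664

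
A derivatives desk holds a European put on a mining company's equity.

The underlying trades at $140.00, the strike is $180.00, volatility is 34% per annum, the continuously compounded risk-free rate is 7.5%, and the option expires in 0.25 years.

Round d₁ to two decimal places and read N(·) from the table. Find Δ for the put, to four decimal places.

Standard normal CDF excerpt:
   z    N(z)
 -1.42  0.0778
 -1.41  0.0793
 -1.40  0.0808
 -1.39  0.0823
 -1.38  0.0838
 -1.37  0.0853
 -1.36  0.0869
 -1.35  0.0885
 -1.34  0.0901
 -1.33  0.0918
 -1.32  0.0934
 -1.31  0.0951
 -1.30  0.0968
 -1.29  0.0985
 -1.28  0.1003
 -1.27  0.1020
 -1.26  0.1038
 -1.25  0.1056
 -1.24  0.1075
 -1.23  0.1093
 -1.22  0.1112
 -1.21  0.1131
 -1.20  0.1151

-0.8997

σ√T = 0.34 × 0.5000 = 0.1700
ln(S/K) + (r + σ²/2)T = ln(140/180) + (0.075 + 0.34²/2)·0.25 = -0.2513 + 0.0332 = -0.2181
d₁ = -0.2181 / 0.1700 = -1.2830 ≈ -1.28
N(d₁) = N(-1.28) = 0.1003
Δ_put = N(d₁) − 1 = 0.1003 − 1 = -0.8997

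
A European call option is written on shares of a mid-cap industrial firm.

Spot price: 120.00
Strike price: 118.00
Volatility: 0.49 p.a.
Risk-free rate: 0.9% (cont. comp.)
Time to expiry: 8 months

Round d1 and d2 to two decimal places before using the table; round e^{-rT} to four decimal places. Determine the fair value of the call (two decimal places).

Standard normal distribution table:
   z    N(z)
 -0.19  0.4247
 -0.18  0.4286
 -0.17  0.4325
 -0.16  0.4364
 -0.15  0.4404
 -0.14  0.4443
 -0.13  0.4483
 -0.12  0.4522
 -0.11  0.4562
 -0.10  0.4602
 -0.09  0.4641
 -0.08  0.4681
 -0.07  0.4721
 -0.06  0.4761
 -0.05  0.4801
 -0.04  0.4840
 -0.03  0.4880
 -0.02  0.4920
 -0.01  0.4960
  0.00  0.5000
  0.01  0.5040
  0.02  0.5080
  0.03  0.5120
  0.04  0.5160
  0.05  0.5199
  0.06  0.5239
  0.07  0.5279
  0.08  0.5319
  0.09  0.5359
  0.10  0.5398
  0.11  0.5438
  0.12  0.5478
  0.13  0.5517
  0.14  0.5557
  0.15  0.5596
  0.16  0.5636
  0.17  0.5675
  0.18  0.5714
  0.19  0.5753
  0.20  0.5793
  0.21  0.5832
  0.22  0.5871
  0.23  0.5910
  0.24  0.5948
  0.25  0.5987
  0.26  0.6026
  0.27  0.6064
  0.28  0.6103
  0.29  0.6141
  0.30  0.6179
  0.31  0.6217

T = 0.6667;  σ√T = 0.4001
ln(S/K) + (r + σ²/2)T = ln(120/118) + (0.009 + 0.49²/2)·0.6667 = 0.0168 + 0.0860 = 0.1028
d₁ = 0.1028 / 0.4001 = 0.2570 → 0.26
d₂ = d₁ − σ√T = 0.2570 − 0.4001 = -0.1430 → -0.14
exp(−rT) = exp(−0.009·0.6667) = 0.9940
N(d₁) = N(0.26) = 0.6026;  N(d₂) = N(-0.14) = 0.4443
C = 120·0.6026 − 118·0.9940·0.4443 = 72.3120 − 52.1128 = 20.1992

20.20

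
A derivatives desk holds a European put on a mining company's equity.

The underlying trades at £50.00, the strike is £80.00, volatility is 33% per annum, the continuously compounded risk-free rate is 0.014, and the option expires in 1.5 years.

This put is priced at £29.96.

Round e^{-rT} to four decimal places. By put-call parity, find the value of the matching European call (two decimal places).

e^(−rT) = e^(−0.014·1.5) = 0.9792
Put-call parity: C − P = S − K·e^(−rT) = 50 − 80·0.9792 = 50 − 78.3360 = -28.3360
C = P + (C − P) = 29.96 + (-28.3360) = 1.6240

£1.62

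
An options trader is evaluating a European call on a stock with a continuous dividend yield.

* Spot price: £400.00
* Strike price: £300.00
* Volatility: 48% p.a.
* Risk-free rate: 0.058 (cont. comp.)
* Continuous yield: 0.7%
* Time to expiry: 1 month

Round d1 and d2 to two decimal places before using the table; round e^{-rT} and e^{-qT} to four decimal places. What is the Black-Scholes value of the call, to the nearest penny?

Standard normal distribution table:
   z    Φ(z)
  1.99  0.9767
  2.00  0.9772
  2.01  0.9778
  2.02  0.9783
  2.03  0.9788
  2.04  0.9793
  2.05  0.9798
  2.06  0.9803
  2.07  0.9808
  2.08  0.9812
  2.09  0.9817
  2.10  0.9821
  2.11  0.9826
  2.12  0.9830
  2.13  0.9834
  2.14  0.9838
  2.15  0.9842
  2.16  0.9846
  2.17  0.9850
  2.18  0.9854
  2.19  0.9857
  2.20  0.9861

T = 0.08333;  σ√T = 0.1386
ln(S/K) + (r − q + σ²/2)T = ln(400/300) + (0.058 − 0.007 + 0.48²/2)·0.08333 = 0.2877 + 0.0139 = 0.3015
d₁ = 0.3015 / 0.1386 = 2.1761 ⇒ 2.18
d₂ = d₁ − σ√T = 2.1761 − 0.1386 = 2.0376 ⇒ 2.04
exp(−qT) = exp(−0.007·0.08333) = 0.9994;  exp(−rT) = exp(−0.058·0.08333) = 0.9952
N(d₁) = N(2.18) = 0.9854;  N(d₂) = N(2.04) = 0.9793
C = 400·0.9994·0.9854 − 300·0.9952·0.9793 = 393.9235 − 292.3798 = 101.5437

£101.54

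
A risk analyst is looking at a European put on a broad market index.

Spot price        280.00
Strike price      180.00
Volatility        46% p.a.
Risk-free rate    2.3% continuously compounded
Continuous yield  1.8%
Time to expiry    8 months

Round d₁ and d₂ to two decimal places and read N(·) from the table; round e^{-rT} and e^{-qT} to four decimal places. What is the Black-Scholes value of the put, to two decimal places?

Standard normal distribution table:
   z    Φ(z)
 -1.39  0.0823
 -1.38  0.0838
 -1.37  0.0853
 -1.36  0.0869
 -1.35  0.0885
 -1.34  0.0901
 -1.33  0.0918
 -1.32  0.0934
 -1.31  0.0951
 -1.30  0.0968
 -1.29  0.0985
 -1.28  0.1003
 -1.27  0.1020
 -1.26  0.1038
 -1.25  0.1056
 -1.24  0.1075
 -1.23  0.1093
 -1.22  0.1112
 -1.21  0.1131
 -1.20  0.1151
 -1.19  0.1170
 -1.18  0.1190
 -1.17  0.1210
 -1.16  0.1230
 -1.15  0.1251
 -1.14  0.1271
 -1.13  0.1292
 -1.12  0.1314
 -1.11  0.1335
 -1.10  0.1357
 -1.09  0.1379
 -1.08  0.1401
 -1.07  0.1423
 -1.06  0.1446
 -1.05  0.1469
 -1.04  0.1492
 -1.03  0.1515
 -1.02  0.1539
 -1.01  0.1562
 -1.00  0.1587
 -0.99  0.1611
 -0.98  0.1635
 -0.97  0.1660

σ√T = 0.46·√0.6667 = 0.3756
ln(S/K) + (r − q + σ²/2)T = ln(280/180) + (0.023 − 0.018 + 0.46²/2)·0.6667 = 0.4418 + 0.0739 = 0.5157
d₁ = 0.5157 / 0.3756 = 1.3730 which rounds to 1.37
d₂ = d₁ − σ√T = 1.3730 − 0.3756 = 0.9975 which rounds to 1.00
e^(−qT) = e^(−0.018·0.6667) = 0.9881;  e^(−rT) = e^(−0.023·0.6667) = 0.9848
P = 180·0.9848·N(-1.00) − 280·0.9881·N(-1.37) = 180·0.9848·0.1587 − 280·0.9881·0.0853 = 28.1318 − 23.5998 = 4.5320

4.53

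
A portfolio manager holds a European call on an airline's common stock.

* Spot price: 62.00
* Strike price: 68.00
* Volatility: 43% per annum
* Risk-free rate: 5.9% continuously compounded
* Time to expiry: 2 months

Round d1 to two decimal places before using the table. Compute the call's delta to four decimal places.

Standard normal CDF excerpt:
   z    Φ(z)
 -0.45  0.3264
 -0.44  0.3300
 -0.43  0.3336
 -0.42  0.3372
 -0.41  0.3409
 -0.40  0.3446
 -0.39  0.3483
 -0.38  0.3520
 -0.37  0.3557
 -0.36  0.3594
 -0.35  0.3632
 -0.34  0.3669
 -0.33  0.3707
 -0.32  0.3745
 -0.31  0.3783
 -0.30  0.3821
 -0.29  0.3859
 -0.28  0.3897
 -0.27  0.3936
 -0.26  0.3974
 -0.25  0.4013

0.3520

σ√T = 0.43·√0.1667 = 0.1755
d₁ = [ln(62/68) + (0.059 + 0.43²/2)·0.1667] / 0.1755 = [-0.0924 + 0.0252] / 0.1755 = -0.3824 which rounds to -0.38
N(d₁) = N(-0.38) = 0.3520
Δ_call = N(d₁) = 0.3520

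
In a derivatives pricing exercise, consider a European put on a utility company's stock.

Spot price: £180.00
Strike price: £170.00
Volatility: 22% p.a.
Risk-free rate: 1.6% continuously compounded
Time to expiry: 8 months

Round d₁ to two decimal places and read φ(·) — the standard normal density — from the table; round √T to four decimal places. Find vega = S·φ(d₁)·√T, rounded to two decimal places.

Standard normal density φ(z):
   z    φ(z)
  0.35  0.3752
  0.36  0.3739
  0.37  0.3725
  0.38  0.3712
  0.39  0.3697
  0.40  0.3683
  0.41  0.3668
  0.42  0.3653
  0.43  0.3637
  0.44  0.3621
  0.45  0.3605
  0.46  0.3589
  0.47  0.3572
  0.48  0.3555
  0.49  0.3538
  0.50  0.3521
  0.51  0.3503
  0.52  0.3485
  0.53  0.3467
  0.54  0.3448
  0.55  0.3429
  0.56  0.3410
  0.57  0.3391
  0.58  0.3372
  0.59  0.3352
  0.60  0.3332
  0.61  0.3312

σ√T = 0.22·√0.6667 = 0.1796
d₁ = [ln(180/170) + (0.016 + ½·0.22²)·0.6667] / (σ√T) = (0.0572 + 0.0268) / 0.1796 = 0.4674 which rounds to 0.47
√T = √0.6667 = 0.8165
φ(d₁) = φ(0.47) = 0.3572
vega = S·φ(d₁)·√T = 180·0.3572·0.8165 = 52.4977

52.50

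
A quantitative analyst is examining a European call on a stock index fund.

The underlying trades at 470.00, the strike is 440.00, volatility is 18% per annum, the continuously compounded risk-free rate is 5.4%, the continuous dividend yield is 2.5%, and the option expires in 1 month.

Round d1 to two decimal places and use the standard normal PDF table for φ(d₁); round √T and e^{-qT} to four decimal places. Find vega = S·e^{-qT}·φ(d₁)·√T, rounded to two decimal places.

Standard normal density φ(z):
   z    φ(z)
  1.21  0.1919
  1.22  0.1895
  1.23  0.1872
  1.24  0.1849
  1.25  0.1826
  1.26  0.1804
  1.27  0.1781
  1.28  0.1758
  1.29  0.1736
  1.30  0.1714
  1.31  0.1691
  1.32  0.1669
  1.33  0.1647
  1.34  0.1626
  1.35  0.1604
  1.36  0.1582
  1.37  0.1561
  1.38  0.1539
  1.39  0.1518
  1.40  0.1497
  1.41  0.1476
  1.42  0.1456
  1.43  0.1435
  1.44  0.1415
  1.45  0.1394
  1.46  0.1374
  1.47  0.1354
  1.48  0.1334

22.02

σ√T = 0.18 × 0.2887 = 0.0520
d₁ = [ln(470/440) + (0.054 − 0.025 + 0.18²/2)·0.08333] / 0.0520 = [0.0660 + 0.0038] / 0.0520 = 1.3419 ⇒ 1.34
√T = √0.08333 = 0.2887
φ(d₁) = φ(1.34) = 0.1626
exp(−qT) = exp(−0.025·0.08333) = 0.9979
vega = S·exp(−qT)·φ(d₁)·√T = 470·0.9979·0.1626·0.2887 = 22.0167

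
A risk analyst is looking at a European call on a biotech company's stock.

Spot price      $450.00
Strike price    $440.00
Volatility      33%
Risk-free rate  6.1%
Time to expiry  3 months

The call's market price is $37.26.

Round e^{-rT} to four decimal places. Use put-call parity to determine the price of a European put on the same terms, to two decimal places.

$20.62

exp(−rT) = exp(−0.061·0.25) = 0.9849
Put-call parity: C − P = S − K·e^(−rT) = 450 − 440·0.9849 = 450 − 433.3560 = 16.6440
P = C − (C − P) = 37.26 − (16.6440) = 20.6160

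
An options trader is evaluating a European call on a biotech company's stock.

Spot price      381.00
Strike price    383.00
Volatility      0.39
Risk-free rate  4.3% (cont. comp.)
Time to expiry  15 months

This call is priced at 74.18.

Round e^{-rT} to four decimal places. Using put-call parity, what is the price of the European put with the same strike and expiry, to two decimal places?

exp(−rT) = exp(−0.043·1.25) = 0.9477
Put-call parity: C − P = S − K·e^(−rT) = 381 − 383·0.9477 = 381 − 362.9691 = 18.0309
P = C − (C − P) = 74.18 − (18.0309) = 56.1491

56.15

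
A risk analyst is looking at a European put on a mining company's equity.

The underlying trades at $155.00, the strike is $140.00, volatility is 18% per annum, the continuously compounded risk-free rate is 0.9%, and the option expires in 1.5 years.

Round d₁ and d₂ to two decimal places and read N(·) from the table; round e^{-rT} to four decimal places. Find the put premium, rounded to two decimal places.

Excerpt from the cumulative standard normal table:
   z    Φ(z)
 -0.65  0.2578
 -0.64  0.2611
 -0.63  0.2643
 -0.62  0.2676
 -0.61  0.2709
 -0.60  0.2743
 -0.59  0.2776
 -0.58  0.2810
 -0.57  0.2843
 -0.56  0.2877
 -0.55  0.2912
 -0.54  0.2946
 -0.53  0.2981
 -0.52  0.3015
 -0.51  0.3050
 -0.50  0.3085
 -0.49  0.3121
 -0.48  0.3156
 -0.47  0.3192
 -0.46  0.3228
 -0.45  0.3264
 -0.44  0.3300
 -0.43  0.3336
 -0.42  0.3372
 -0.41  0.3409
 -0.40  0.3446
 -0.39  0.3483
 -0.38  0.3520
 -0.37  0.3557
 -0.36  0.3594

σ√T = 0.18·√1.5 = 0.2205
d₁ = [ln(155/140) + (0.009 + 0.18²/2)·1.5] / 0.2205 = [0.1018 + 0.0378] / 0.2205 = 0.6332 ⇒ 0.63
d₂ = d₁ − σ√T = 0.6332 − 0.2205 = 0.4127 ⇒ 0.41
exp(−rT) = exp(−0.009·1.5) = 0.9866
N(−d₂) = N(-0.41) = 0.3409;  N(−d₁) = N(-0.63) = 0.2643
P = 140·0.9866·0.3409 − 155·0.2643 = 47.0865 − 40.9665 = 6.1200

$6.12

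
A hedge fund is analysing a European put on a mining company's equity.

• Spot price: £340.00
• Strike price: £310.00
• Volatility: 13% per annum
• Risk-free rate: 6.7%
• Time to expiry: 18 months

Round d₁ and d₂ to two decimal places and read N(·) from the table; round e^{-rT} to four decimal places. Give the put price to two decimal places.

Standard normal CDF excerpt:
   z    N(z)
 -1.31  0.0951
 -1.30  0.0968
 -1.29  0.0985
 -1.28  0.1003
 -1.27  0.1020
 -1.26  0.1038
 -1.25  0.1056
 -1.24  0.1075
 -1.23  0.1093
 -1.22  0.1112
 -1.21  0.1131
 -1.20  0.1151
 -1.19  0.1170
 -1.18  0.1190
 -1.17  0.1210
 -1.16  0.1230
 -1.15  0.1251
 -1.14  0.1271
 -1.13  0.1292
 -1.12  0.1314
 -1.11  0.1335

£2.73

σ√T = 0.13·√1.5 = 0.1592
ln(S/K) + (r + σ²/2)T = ln(340/310) + (0.067 + 0.13²/2)·1.5 = 0.0924 + 0.1132 = 0.2055
d₁ = 0.2055 / 0.1592 = 1.2910 ≈ 1.29
d₂ = d₁ − σ√T = 1.2910 − 0.1592 = 1.1318 ≈ 1.13
e^(−rT) = e^(−0.067·1.5) = 0.9044
N(−d₂) = N(-1.13) = 0.1292;  N(−d₁) = N(-1.29) = 0.0985
P = 310·0.9044·0.1292 − 340·0.0985 = 36.2230 − 33.4900 = 2.7330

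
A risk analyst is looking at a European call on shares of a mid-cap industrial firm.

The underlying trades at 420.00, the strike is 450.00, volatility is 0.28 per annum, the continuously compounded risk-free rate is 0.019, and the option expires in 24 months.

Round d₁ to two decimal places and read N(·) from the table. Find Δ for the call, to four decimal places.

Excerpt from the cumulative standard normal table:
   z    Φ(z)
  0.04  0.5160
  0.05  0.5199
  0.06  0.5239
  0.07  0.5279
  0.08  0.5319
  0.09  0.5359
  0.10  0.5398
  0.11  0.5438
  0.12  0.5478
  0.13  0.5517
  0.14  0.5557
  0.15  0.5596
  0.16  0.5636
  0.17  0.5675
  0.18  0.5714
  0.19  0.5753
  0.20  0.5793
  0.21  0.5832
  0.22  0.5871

σ√T = 0.28 × 1.4142 = 0.3960
d₁ = [ln(420/450) + (0.019 + 0.28²/2)·2] / 0.3960 = [-0.0690 + 0.1164] / 0.3960 = 0.1197 ≈ 0.12
N(d₁) = N(0.12) = 0.5478
Δ_call = N(d₁) = 0.5478

0.5478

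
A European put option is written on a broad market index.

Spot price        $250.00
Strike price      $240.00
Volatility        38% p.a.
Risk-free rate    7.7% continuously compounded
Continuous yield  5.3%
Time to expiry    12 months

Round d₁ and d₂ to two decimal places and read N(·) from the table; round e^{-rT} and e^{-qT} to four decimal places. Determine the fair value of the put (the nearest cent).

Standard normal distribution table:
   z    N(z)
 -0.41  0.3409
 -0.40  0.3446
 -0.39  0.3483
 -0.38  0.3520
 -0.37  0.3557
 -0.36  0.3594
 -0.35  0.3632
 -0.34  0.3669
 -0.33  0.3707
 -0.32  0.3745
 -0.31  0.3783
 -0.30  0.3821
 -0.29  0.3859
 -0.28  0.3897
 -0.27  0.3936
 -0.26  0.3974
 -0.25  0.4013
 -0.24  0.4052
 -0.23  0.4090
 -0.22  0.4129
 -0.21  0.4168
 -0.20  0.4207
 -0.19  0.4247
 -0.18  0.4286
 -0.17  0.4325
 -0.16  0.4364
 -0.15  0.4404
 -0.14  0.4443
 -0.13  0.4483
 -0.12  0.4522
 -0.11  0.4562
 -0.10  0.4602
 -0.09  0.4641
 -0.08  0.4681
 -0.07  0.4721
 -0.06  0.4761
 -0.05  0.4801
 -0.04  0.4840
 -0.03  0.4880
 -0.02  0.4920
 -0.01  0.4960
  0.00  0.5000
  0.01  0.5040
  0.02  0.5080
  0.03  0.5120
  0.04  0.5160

σ√T = 0.38 × 1.0000 = 0.3800
d₁ = [ln(250/240) + (0.077 − 0.053 + ½·0.38²)·1] / (σ√T) = (0.0408 + 0.0962) / 0.3800 = 0.3606 ≈ 0.36
d₂ = 0.3606 − 0.3800 = -0.0194 ≈ -0.02
exp(−qT) = exp(−0.053·1) = 0.9484;  exp(−rT) = exp(−0.077·1) = 0.9259
P = 240·0.9259·N(0.02) − 250·0.9484·N(-0.36) = 240·0.9259·0.5080 − 250·0.9484·0.3594 = 112.8857 − 85.2137 = 27.6720

$27.67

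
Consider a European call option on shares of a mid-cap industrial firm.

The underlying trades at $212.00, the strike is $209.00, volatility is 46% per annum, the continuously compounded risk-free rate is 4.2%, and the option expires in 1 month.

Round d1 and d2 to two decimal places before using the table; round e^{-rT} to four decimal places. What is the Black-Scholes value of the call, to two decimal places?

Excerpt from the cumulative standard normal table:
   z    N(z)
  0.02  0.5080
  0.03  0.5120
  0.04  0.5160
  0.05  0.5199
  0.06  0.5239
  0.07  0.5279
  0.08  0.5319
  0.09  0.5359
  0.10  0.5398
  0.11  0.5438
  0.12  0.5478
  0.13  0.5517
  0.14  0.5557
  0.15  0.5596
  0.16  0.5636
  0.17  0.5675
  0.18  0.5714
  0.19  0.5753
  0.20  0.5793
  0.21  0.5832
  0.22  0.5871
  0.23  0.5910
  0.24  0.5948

T = 0.08333;  σ√T = 0.1328
d₁ = [ln(212/209) + (0.042 + 0.46²/2)·0.08333] / 0.1328 = [0.0143 + 0.0123] / 0.1328 = 0.2001 which rounds to 0.20
d₂ = d₁ − σ√T = 0.2001 − 0.1328 = 0.0673 which rounds to 0.07
e^(−rT) = e^(−0.042·0.08333) = 0.9965
C = 212·N(0.20) − 209·0.9965·N(0.07) = 212·0.5793 − 209·0.9965·0.5279 = 122.8116 − 109.9449 = 12.8667

$12.87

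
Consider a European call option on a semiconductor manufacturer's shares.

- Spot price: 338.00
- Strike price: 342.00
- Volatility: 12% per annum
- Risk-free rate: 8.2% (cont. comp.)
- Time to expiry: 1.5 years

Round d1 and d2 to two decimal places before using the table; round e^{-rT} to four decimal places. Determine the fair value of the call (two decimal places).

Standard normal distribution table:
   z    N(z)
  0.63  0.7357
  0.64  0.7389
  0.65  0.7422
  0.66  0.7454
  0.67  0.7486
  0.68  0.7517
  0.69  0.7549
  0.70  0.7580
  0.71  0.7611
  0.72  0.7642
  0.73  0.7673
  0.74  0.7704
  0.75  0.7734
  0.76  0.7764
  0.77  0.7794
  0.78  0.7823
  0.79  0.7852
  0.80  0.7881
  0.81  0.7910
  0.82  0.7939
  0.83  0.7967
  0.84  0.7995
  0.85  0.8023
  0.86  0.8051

41.95

σ√T = 0.12 × 1.2247 = 0.1470
d₁ = [ln(338/342) + (0.082 + 0.12²/2)·1.5] / 0.1470 = [-0.0118 + 0.1338] / 0.1470 = 0.8303 which rounds to 0.83
d₂ = d₁ − σ√T = 0.8303 − 0.1470 = 0.6834 which rounds to 0.68
exp(−rT) = exp(−0.082·1.5) = 0.8843
N(d₁) = N(0.83) = 0.7967;  N(d₂) = N(0.68) = 0.7517
C = 338·0.7967 − 342·0.8843·0.7517 = 269.2846 − 227.3371 = 41.9475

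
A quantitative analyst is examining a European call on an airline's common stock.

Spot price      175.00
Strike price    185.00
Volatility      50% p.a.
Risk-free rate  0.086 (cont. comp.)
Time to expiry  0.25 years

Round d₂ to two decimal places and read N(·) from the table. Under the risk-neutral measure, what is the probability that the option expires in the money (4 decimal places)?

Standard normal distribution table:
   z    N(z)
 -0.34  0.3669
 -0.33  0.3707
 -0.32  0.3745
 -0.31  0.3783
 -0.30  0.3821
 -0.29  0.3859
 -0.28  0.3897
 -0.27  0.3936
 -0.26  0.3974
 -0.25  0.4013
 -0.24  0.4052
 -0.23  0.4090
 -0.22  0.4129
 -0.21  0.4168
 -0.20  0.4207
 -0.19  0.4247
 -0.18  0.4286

0.3974

σ√T = 0.5 × 0.5000 = 0.2500
d₁ = [ln(175/185) + (0.086 + 0.5²/2)·0.25] / 0.2500 = [-0.0556 + 0.0527] / 0.2500 = -0.0113 ⇒ -0.01
d₂ = d₁ − σ√T = -0.0113 − 0.2500 = -0.2613 ⇒ -0.26
Pr(exercise) under Q = N(d₂) = 0.3974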